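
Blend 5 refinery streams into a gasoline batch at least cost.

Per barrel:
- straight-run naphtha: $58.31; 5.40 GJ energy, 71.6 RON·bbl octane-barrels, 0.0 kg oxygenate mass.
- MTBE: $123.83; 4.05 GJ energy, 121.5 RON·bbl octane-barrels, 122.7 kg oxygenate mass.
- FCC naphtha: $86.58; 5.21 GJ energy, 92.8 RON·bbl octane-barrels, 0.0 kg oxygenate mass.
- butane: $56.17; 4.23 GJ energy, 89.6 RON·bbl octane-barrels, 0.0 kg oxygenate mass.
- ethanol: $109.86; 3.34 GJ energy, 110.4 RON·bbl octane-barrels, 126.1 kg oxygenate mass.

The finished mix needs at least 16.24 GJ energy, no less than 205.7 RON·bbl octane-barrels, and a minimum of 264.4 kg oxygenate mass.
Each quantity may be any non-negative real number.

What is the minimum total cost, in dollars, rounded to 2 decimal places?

Let x1 = barrels of straight-run naphtha, x2 = barrels of MTBE, x3 = barrels of FCC naphtha, x4 = barrels of butane, x5 = barrels of ethanol.
Minimize 58.31x1 + 123.83x2 + 86.58x3 + 56.17x4 + 109.86x5 s.t.:
  5.4x1 + 4.05x2 + 5.21x3 + 4.23x4 + 3.34x5 ≥ 16.24   (energy)
  71.6x1 + 121.5x2 + 92.8x3 + 89.6x4 + 110.4x5 ≥ 205.7   (octane-barrels)
  122.7x2 + 126.1x5 ≥ 264.4   (oxygenate mass)
  x1, x2, x3, x4, x5 ≥ 0.
The optimal basis is {straight-run naphtha, ethanol}; MTBE, FCC naphtha, butane drop out. Binding constraints: energy and oxygenate mass.
Optimal quantities: straight-run naphtha = 1.71053 barrels, ethanol = 2.09675 barrels.
Objective = 58.31·1.71053 + 109.86·2.09675 = 330.0900.

$330.09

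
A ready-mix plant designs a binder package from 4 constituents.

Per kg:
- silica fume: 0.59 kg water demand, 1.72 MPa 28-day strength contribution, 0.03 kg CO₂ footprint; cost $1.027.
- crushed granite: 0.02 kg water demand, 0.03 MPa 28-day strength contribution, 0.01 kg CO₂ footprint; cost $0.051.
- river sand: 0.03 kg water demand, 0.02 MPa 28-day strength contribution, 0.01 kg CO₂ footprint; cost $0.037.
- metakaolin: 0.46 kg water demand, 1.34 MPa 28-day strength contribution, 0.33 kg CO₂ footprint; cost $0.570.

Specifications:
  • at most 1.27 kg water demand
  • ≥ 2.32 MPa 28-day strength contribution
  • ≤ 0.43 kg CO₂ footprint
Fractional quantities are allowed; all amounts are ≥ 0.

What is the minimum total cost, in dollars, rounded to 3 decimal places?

Let x1 = kg of silica fume, x2 = kg of crushed granite, x3 = kg of river sand, x4 = kg of metakaolin.
Minimize 1.027x1 + 0.051x2 + 0.037x3 + 0.57x4 with:
  0.59x1 + 0.02x2 + 0.03x3 + 0.46x4 ≤ 1.27   (water demand)
  1.72x1 + 0.03x2 + 0.02x3 + 1.34x4 ≥ 2.32   (28-day strength contribution)
  0.03x1 + 0.01x2 + 0.01x3 + 0.33x4 ≤ 0.43   (CO₂ footprint)
  x1, x2, x3, x4 ≥ 0.
At the optimum only silica fume, metakaolin are positive (crushed granite, river sand = 0). Binding constraints: 28-day strength contribution and CO₂ footprint.
Optimal quantities: silica fume = 0.3591 kg, metakaolin = 1.27 kg.
Objective = 1.027·0.3591 + 0.57·1.27 = 1.09270.

$1.093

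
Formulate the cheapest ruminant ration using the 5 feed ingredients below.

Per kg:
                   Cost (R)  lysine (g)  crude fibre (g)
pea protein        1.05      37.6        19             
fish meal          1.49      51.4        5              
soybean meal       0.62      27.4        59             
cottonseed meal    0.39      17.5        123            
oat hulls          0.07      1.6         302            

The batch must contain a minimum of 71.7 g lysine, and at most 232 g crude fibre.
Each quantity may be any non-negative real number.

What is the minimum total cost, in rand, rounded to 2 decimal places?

Set it up as a linear program. Let x1 = kg of pea protein, x2 = kg of fish meal, x3 = kg of soybean meal, x4 = kg of cottonseed meal, x5 = kg of oat hulls.
min 1.05x1 + 1.49x2 + 0.62x3 + 0.39x4 + 0.07x5 with:
  37.6x1 + 51.4x2 + 27.4x3 + 17.5x4 + 1.6x5 ≥ 71.7   (lysine)
  19x1 + 5x2 + 59x3 + 123x4 + 302x5 ≤ 232   (crude fibre)
  x1, x2, x3, x4, x5 ≥ 0.
The minimum-cost mix takes nothing from pea protein, fish meal, oat hulls — only soybean meal, cottonseed meal. There the lysine and crude fibre constraints are tight.
Solving gives x3 = 2.036, x4 = 0.9097.
Total cost: 0.62·2.036 + 0.39·0.9097 = 1.6171.

R1.62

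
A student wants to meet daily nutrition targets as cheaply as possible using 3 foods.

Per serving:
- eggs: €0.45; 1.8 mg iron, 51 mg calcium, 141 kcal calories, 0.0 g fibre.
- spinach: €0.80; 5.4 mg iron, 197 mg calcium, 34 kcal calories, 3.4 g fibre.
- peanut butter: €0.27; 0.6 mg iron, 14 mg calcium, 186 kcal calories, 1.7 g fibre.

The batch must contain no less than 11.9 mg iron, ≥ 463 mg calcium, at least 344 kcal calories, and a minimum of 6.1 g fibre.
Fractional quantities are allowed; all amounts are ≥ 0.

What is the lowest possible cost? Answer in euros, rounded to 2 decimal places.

€2.19

Let x1 = servings of eggs, x2 = servings of spinach, x3 = servings of peanut butter.
Minimize 0.45x1 + 0.8x2 + 0.27x3 s.t.:
  1.8x1 + 5.4x2 + 0.6x3 ≥ 11.9   (iron)
  51x1 + 197x2 + 14x3 ≥ 463   (calcium)
  141x1 + 34x2 + 186x3 ≥ 344   (calories)
  3.4x2 + 1.7x3 ≥ 6.1   (fibre)
  x1, x2, x3 ≥ 0.
At the optimum only spinach, peanut butter are positive (eggs = 0). There the calcium and calories constraints are tight.
Optimal quantities: spinach = 2.248 servings, peanut butter = 1.439 servings.
Objective = 0.8·2.248 + 0.27·1.439 = 2.1869.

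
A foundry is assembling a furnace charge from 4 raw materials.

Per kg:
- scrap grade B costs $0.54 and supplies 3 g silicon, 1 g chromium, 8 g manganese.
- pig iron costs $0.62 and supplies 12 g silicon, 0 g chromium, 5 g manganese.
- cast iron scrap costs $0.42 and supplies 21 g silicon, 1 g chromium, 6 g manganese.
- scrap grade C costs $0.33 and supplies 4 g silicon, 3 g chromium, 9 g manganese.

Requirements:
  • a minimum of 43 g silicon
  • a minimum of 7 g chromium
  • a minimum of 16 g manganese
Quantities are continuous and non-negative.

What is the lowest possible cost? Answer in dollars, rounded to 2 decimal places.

Set it up as a linear program. Let x1 = kg of scrap grade B, x2 = kg of pig iron, x3 = kg of cast iron scrap, x4 = kg of scrap grade C.
Minimise 0.54x1 + 0.62x2 + 0.42x3 + 0.33x4 with:
  3x1 + 12x2 + 21x3 + 4x4 ≥ 43   (silicon)
  1x1 + 1x3 + 3x4 ≥ 7   (chromium)
  8x1 + 5x2 + 6x3 + 9x4 ≥ 16   (manganese)
  x1, x2, x3, x4 ≥ 0.
The optimal basis is {cast iron scrap, scrap grade C}; scrap grade B, pig iron drop out. There the silicon and chromium constraints are tight.
So cast iron scrap = 1.712 kg, scrap grade C = 1.763 kg.
Cost = 0.42·1.712 + 0.33·1.763 = 1.3008.

$1.30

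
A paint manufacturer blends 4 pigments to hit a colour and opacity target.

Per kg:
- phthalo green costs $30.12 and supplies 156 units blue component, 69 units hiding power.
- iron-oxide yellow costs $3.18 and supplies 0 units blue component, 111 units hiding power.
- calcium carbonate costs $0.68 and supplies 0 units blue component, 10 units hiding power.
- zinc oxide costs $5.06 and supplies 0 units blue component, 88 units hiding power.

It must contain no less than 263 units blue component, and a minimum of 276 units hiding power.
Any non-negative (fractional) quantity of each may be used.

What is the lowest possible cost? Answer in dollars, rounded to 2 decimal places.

Treat it as an LP. Let x1 = kg of phthalo green, x2 = kg of iron-oxide yellow, x3 = kg of calcium carbonate, x4 = kg of zinc oxide.
Minimise 30.12x1 + 3.18x2 + 0.68x3 + 5.06x4 s.t.:
  156x1 ≥ 263   (blue component)
  69x1 + 111x2 + 10x3 + 88x4 ≥ 276   (hiding power)
  x1, x2, x3, x4 ≥ 0.
The optimal basis is {phthalo green, iron-oxide yellow}; calcium carbonate, zinc oxide drop out. There the blue component and hiding power constraints are tight.
So phthalo green = 1.6859 kg, iron-oxide yellow = 1.4385 kg.
Objective = 30.12·1.6859 + 3.18·1.4385 = 55.3537.

$55.35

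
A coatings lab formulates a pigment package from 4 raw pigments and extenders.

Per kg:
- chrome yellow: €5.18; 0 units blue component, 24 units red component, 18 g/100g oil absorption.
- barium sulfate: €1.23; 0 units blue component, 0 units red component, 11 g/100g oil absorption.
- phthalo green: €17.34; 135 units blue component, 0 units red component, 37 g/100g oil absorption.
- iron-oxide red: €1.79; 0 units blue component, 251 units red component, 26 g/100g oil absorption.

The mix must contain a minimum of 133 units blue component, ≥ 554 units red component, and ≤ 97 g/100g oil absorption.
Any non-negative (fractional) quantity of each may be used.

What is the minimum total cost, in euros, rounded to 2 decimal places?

€21.03

This is a linear program. Let x1 = kg of chrome yellow, x2 = kg of barium sulfate, x3 = kg of phthalo green, x4 = kg of iron-oxide red.
Minimize 5.18x1 + 1.23x2 + 17.34x3 + 1.79x4 with:
  135x3 ≥ 133   (blue component)
  24x1 + 251x4 ≥ 554   (red component)
  18x1 + 11x2 + 37x3 + 26x4 ≤ 97   (oil absorption)
  x1, x2, x3, x4 ≥ 0.
The cheapest feasible vertex uses only phthalo green, iron-oxide red; chrome yellow, barium sulfate are not used. There the blue component and red component constraints are tight.
Optimal quantities: phthalo green = 0.9852 kg, iron-oxide red = 2.207 kg.
Hence cost = 17.34·0.9852 + 1.79·2.207 = €21.0339.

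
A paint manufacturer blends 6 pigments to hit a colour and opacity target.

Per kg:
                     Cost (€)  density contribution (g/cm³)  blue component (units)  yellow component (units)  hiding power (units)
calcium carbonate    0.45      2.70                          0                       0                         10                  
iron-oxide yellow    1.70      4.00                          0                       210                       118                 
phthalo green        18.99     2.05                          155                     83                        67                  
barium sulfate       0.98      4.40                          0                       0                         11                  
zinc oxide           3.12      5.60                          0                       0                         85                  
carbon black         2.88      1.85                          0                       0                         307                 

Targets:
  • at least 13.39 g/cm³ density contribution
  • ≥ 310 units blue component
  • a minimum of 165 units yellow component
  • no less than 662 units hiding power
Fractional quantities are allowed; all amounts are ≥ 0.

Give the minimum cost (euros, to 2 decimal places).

Let x1 = kg of calcium carbonate, x2 = kg of iron-oxide yellow, x3 = kg of phthalo green, x4 = kg of barium sulfate, x5 = kg of zinc oxide, x6 = kg of carbon black.
Minimise 0.45x1 + 1.7x2 + 18.99x3 + 0.98x4 + 3.12x5 + 2.88x6 with:
  2.7x1 + 4x2 + 2.05x3 + 4.4x4 + 5.6x5 + 1.85x6 ≥ 13.39   (density contribution)
  155x3 ≥ 310   (blue component)
  210x2 + 83x3 ≥ 165   (yellow component)
  10x1 + 118x2 + 67x3 + 11x4 + 85x5 + 307x6 ≥ 662   (hiding power)
  x1, x2, x3, x4, x5, x6 ≥ 0.
At the optimum only calcium carbonate, phthalo green, carbon black are positive (iron-oxide yellow, barium sulfate, zinc oxide = 0). The density contribution, blue component, hiding power requirements are met with equality.
Optimal quantities: calcium carbonate = 2.314 kg, phthalo green = 2 kg, carbon black = 1.644 kg.
Hence cost = 0.45·2.314 + 18.99·2 + 2.88·1.644 = €43.7560.

€43.76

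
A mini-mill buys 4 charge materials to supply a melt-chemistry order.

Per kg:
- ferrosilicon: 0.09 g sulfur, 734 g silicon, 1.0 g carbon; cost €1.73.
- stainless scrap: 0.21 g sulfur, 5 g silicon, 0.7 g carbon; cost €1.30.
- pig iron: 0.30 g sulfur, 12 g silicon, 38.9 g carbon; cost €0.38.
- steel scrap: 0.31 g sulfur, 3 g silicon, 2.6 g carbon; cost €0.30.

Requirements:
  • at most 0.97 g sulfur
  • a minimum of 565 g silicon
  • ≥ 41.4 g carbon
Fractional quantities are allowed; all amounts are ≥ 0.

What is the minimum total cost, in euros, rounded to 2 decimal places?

Let x1 = kg of ferrosilicon, x2 = kg of stainless scrap, x3 = kg of pig iron, x4 = kg of steel scrap.
Minimize 1.73x1 + 1.3x2 + 0.38x3 + 0.3x4 subject to:
  0.09x1 + 0.21x2 + 0.3x3 + 0.31x4 ≤ 0.97   (sulfur)
  734x1 + 5x2 + 12x3 + 3x4 ≥ 565   (silicon)
  1x1 + 0.7x2 + 38.9x3 + 2.6x4 ≥ 41.4   (carbon)
  x1, x2, x3, x4 ≥ 0.
The minimum-cost mix takes nothing from stainless scrap, steel scrap — only ferrosilicon, pig iron. The silicon and carbon requirements are met with equality.
Solving gives x1 = 0.7527, x3 = 1.045.
Objective = 1.73·0.7527 + 0.38·1.045 = 1.6993.

€1.70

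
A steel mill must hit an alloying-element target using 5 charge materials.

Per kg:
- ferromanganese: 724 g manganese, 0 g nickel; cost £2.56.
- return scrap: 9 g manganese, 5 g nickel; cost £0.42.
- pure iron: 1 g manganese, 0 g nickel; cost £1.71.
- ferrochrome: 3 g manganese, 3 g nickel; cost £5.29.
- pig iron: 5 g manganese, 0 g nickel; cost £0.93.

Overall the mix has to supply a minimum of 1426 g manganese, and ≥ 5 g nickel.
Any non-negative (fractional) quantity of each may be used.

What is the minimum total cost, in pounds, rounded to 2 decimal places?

£5.43

This is a linear program. Let x1 = kg of ferromanganese, x2 = kg of return scrap, x3 = kg of pure iron, x4 = kg of ferrochrome, x5 = kg of pig iron.
min 2.56x1 + 0.42x2 + 1.71x3 + 5.29x4 + 0.93x5 subject to:
  724x1 + 9x2 + 1x3 + 3x4 + 5x5 ≥ 1426   (manganese)
  5x2 + 3x4 ≥ 5   (nickel)
  x1, x2, x3, x4, x5 ≥ 0.
The cheapest feasible vertex uses only ferromanganese, return scrap; pure iron, ferrochrome, pig iron are not used. There the manganese and nickel constraints are tight.
Optimal quantities: ferromanganese = 1.957 kg, return scrap = 1 kg.
Objective = 2.56·1.957 + 0.42·1 = 5.4299.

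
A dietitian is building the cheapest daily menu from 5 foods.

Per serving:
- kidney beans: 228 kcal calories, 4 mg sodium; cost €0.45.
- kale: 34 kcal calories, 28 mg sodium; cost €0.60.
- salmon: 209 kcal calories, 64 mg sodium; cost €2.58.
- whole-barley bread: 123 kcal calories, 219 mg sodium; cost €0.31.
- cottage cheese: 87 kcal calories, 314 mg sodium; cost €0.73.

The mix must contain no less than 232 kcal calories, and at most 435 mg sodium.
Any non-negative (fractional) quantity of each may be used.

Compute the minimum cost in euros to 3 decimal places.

Treat it as an LP. Let x1 = servings of kidney beans, x2 = servings of kale, x3 = servings of salmon, x4 = servings of whole-barley bread, x5 = servings of cottage cheese.
Minimise 0.45x1 + 0.6x2 + 2.58x3 + 0.31x4 + 0.73x5 subject to:
  228x1 + 34x2 + 209x3 + 123x4 + 87x5 ≥ 232   (calories)
  4x1 + 28x2 + 64x3 + 219x4 + 314x5 ≤ 435   (sodium)
  x1, x2, x3, x4, x5 ≥ 0.
The optimal basis is {kidney beans}; kale, salmon, whole-barley bread, cottage cheese drop out. Binding constraint: calories.
Optimal quantities: kidney beans = 1.018 servings.
Cost = 0.45·1.018 = 0.45810.

€0.458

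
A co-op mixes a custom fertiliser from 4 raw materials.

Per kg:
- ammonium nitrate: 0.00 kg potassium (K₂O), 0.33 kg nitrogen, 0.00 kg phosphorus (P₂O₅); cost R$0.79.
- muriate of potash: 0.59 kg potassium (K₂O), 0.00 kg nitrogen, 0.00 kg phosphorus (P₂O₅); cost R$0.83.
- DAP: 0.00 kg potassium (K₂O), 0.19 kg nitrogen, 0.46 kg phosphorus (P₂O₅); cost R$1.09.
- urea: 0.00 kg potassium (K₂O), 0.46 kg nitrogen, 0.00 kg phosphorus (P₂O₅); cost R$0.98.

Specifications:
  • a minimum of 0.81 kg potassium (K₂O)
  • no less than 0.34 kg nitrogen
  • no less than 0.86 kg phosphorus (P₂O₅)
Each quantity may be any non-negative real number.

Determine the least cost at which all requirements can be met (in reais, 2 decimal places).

R$3.18

Let x1 = kg of ammonium nitrate, x2 = kg of muriate of potash, x3 = kg of DAP, x4 = kg of urea.
Minimize 0.79x1 + 0.83x2 + 1.09x3 + 0.98x4 subject to:
  0.59x2 ≥ 0.81   (potassium (K₂O))
  0.33x1 + 0.19x3 + 0.46x4 ≥ 0.34   (nitrogen)
  0.46x3 ≥ 0.86   (phosphorus (P₂O₅))
  x1, x2, x3, x4 ≥ 0.
At the optimum only muriate of potash, DAP are positive (ammonium nitrate, urea = 0). Binding constraints: potassium (K₂O) and phosphorus (P₂O₅).
Optimal quantities: muriate of potash = 1.373 kg, DAP = 1.87 kg.
Cost = 0.83·1.373 + 1.09·1.87 = 3.1779.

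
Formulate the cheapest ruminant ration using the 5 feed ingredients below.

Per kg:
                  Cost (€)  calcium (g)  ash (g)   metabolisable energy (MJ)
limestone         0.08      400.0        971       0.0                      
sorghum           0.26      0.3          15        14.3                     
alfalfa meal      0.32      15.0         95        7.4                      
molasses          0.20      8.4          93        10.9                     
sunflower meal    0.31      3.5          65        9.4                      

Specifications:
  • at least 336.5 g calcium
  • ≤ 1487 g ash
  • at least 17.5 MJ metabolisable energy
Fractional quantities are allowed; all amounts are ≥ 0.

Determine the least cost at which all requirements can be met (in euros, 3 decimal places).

€0.385

Let x1 = kg of limestone, x2 = kg of sorghum, x3 = kg of alfalfa meal, x4 = kg of molasses, x5 = kg of sunflower meal.
Minimise 0.08x1 + 0.26x2 + 0.32x3 + 0.2x4 + 0.31x5 s.t.:
  400x1 + 0.3x2 + 15x3 + 8.4x4 + 3.5x5 ≥ 336.5   (calcium)
  971x1 + 15x2 + 95x3 + 93x4 + 65x5 ≤ 1487   (ash)
  14.3x2 + 7.4x3 + 10.9x4 + 9.4x5 ≥ 17.5   (metabolisable energy)
  x1, x2, x3, x4, x5 ≥ 0.
The minimum-cost mix takes nothing from alfalfa meal, molasses, sunflower meal — only limestone, sorghum. There the calcium and metabolisable energy constraints are tight.
Optimal quantities: limestone = 0.8403 kg, sorghum = 1.224 kg.
Objective = 0.08·0.8403 + 0.26·1.224 = 0.38546.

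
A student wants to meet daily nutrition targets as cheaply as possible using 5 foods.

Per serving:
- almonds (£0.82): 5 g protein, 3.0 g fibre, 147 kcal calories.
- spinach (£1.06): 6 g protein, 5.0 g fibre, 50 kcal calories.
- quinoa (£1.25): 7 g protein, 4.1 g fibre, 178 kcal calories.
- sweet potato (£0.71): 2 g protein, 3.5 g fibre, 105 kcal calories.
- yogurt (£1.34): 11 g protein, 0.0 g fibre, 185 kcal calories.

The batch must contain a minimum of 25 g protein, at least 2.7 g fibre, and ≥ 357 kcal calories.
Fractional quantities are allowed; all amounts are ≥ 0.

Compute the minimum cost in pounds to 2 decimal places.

Treat it as an LP. Let x1 = servings of almonds, x2 = servings of spinach, x3 = servings of quinoa, x4 = servings of sweet potato, x5 = servings of yogurt.
Minimize 0.82x1 + 1.06x2 + 1.25x3 + 0.71x4 + 1.34x5 with:
  5x1 + 6x2 + 7x3 + 2x4 + 11x5 ≥ 25   (protein)
  3x1 + 5x2 + 4.1x3 + 3.5x4 ≥ 2.7   (fibre)
  147x1 + 50x2 + 178x3 + 105x4 + 185x5 ≥ 357   (calories)
  x1, x2, x3, x4, x5 ≥ 0.
The minimum-cost mix takes nothing from almonds, quinoa, sweet potato — only spinach, yogurt. The protein and fibre requirements are met with equality.
That vertex is x2 = 0.54, x5 = 1.978.
Hence cost = 1.06·0.54 + 1.34·1.978 = £3.2229.

£3.22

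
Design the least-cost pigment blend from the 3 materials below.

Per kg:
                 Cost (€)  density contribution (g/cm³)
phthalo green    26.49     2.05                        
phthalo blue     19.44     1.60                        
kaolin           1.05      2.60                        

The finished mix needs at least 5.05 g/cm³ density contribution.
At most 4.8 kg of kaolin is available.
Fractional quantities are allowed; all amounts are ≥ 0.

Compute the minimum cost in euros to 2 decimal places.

Let x1 = kg of phthalo green, x2 = kg of phthalo blue, x3 = kg of kaolin.
Minimise 26.49x1 + 19.44x2 + 1.05x3 s.t.:
  2.05x1 + 1.6x2 + 2.6x3 ≥ 5.05   (density contribution)
  x3 ≤ 4.8
  x1, x2, x3 ≥ 0.
The optimal basis is {kaolin}; phthalo green, phthalo blue drop out. Binding constraint: density contribution.
Solving gives x3 = 1.942.
Total cost: 1.05·1.942 = 2.0391.

€2.04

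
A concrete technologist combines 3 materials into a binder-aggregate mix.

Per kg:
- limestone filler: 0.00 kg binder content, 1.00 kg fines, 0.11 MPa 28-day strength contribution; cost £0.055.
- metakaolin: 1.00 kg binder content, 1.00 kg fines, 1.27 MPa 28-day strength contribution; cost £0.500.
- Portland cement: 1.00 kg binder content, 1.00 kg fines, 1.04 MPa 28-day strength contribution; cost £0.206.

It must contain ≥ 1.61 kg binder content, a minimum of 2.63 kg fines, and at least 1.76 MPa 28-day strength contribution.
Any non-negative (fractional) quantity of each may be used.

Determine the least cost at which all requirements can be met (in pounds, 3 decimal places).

£0.388

Set it up as a linear program. Let x1 = kg of limestone filler, x2 = kg of metakaolin, x3 = kg of Portland cement.
Minimise 0.055x1 + 0.5x2 + 0.206x3 with:
  1x2 + 1x3 ≥ 1.61   (binder content)
  1x1 + 1x2 + 1x3 ≥ 2.63   (fines)
  0.11x1 + 1.27x2 + 1.04x3 ≥ 1.76   (28-day strength contribution)
  x1, x2, x3 ≥ 0.
The cheapest feasible vertex uses only limestone filler, Portland cement; metakaolin is not used. Binding constraints: binder content and fines.
So limestone filler = 1.02 kg, Portland cement = 1.61 kg.
Hence cost = 0.055·1.02 + 0.206·1.61 = £0.38776.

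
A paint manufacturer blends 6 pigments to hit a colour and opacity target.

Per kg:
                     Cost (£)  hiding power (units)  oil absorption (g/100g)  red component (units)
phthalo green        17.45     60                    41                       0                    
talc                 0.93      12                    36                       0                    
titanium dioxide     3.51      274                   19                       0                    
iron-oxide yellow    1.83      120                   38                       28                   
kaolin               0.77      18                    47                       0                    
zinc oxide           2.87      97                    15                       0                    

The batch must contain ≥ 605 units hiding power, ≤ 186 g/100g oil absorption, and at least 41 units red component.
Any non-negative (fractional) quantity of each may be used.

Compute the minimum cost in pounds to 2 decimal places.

This is a linear program. Let x1 = kg of phthalo green, x2 = kg of talc, x3 = kg of titanium dioxide, x4 = kg of iron-oxide yellow, x5 = kg of kaolin, x6 = kg of zinc oxide.
Minimize 17.45x1 + 0.93x2 + 3.51x3 + 1.83x4 + 0.77x5 + 2.87x6 with:
  60x1 + 12x2 + 274x3 + 120x4 + 18x5 + 97x6 ≥ 605   (hiding power)
  41x1 + 36x2 + 19x3 + 38x4 + 47x5 + 15x6 ≤ 186   (oil absorption)
  28x4 ≥ 41   (red component)
  x1, x2, x3, x4, x5, x6 ≥ 0.
At the optimum only titanium dioxide, iron-oxide yellow are positive (phthalo green, talc, kaolin, zinc oxide = 0). The hiding power and red component requirements are met with equality.
That vertex is x3 = 1.567, x4 = 1.464.
Cost = 3.51·1.567 + 1.83·1.464 = 8.1793.

£8.18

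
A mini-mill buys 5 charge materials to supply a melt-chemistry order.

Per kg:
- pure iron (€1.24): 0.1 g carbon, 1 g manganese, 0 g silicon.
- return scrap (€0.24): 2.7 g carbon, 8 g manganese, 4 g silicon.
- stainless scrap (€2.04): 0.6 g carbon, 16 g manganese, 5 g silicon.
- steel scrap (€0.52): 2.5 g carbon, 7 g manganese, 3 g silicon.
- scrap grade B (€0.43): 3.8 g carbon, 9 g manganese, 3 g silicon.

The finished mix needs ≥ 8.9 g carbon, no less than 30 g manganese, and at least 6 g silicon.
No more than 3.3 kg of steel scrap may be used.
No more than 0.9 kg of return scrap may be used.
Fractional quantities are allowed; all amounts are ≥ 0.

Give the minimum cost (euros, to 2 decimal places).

Let x1 = kg of pure iron, x2 = kg of return scrap, x3 = kg of stainless scrap, x4 = kg of steel scrap, x5 = kg of scrap grade B.
Minimise 1.24x1 + 0.24x2 + 2.04x3 + 0.52x4 + 0.43x5 with:
  0.1x1 + 2.7x2 + 0.6x3 + 2.5x4 + 3.8x5 ≥ 8.9   (carbon)
  1x1 + 8x2 + 16x3 + 7x4 + 9x5 ≥ 30   (manganese)
  4x2 + 5x3 + 3x4 + 3x5 ≥ 6   (silicon)
  x4 ≤ 3.3
  x2 ≤ 0.9
  x1, x2, x3, x4, x5 ≥ 0.
At the optimum only return scrap, scrap grade B are positive (pure iron, stainless scrap, steel scrap = 0). There the manganese and the return scrap cap constraints are tight.
That vertex is x2 = 0.9, x5 = 2.533.
Cost = 0.24·0.9 + 0.43·2.533 = 1.3052.

€1.31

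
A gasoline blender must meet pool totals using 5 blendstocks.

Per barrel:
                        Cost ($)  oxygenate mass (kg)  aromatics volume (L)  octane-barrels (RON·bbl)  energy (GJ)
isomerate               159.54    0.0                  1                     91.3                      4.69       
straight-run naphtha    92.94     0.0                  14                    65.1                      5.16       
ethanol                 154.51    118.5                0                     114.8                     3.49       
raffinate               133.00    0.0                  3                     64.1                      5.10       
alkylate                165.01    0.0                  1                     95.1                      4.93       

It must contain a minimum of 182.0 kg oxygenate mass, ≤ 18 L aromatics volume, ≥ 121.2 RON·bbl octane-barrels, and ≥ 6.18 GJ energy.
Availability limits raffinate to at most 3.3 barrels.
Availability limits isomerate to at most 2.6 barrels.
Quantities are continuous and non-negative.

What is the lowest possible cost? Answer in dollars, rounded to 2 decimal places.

Let x1 = barrels of isomerate, x2 = barrels of straight-run naphtha, x3 = barrels of ethanol, x4 = barrels of raffinate, x5 = barrels of alkylate.
Minimize 159.54x1 + 92.94x2 + 154.51x3 + 133x4 + 165.01x5 s.t.:
  118.5x3 ≥ 182   (oxygenate mass)
  1x1 + 14x2 + 3x4 + 1x5 ≤ 18   (aromatics volume)
  91.3x1 + 65.1x2 + 114.8x3 + 64.1x4 + 95.1x5 ≥ 121.2   (octane-barrels)
  4.69x1 + 5.16x2 + 3.49x3 + 5.1x4 + 4.93x5 ≥ 6.18   (energy)
  x4 ≤ 3.3
  x1 ≤ 2.6
  x1, x2, x3, x4, x5 ≥ 0.
At the optimum only straight-run naphtha, ethanol are positive (isomerate, raffinate, alkylate = 0). There the oxygenate mass and energy constraints are tight.
Solving gives x2 = 0.158882, x3 = 1.53586.
Cost = 92.94·0.158882 + 154.51·1.53586 = 252.0722.

$252.07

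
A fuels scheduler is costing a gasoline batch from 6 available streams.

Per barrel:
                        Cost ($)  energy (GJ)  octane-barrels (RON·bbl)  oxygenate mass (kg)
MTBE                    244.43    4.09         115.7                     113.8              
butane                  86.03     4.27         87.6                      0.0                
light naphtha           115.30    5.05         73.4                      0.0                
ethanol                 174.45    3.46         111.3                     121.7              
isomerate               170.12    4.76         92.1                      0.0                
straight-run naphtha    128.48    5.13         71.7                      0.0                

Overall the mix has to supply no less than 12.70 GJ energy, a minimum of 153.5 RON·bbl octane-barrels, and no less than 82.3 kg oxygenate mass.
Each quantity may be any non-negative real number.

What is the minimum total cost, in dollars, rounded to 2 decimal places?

This is a linear program. Let x1 = barrels of MTBE, x2 = barrels of butane, x3 = barrels of light naphtha, x4 = barrels of ethanol, x5 = barrels of isomerate, x6 = barrels of straight-run naphtha.
min 244.43x1 + 86.03x2 + 115.3x3 + 174.45x4 + 170.12x5 + 128.48x6 subject to:
  4.09x1 + 4.27x2 + 5.05x3 + 3.46x4 + 4.76x5 + 5.13x6 ≥ 12.7   (energy)
  115.7x1 + 87.6x2 + 73.4x3 + 111.3x4 + 92.1x5 + 71.7x6 ≥ 153.5   (octane-barrels)
  113.8x1 + 121.7x4 ≥ 82.3   (oxygenate mass)
  x1, x2, x3, x4, x5, x6 ≥ 0.
At the optimum only butane, ethanol are positive (MTBE, light naphtha, isomerate, straight-run naphtha = 0). The energy and oxygenate mass requirements are met with equality.
Optimal quantities: butane = 2.42627 barrels, ethanol = 0.676253 barrels.
Total cost: 86.03·2.42627 + 174.45·0.676253 = 326.7043.

$326.70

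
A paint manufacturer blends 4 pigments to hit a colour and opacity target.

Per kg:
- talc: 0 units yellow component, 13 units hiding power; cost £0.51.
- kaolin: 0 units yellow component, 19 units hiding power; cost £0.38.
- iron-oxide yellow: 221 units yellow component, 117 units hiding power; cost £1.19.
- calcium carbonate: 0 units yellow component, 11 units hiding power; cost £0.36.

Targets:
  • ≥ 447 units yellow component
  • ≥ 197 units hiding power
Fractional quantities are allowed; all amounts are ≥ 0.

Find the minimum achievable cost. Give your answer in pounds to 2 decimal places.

Treat it as an LP. Let x1 = kg of talc, x2 = kg of kaolin, x3 = kg of iron-oxide yellow, x4 = kg of calcium carbonate.
min 0.51x1 + 0.38x2 + 1.19x3 + 0.36x4 s.t.:
  221x3 ≥ 447   (yellow component)
  13x1 + 19x2 + 117x3 + 11x4 ≥ 197   (hiding power)
  x1, x2, x3, x4 ≥ 0.
The minimum-cost mix takes nothing from talc, kaolin, calcium carbonate — only iron-oxide yellow. Binding constraint: yellow component.
So iron-oxide yellow = 2.023 kg.
Total cost: 1.19·2.023 = 2.4074.

£2.41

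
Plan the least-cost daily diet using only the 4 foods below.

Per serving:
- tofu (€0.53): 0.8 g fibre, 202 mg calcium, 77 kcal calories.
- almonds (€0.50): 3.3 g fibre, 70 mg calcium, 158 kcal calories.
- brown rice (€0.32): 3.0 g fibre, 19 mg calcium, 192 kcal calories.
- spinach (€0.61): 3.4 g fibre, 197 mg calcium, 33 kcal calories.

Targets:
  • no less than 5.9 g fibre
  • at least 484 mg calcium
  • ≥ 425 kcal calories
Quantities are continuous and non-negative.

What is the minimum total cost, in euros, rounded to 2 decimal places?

€1.63

This is a linear program. Let x1 = servings of tofu, x2 = servings of almonds, x3 = servings of brown rice, x4 = servings of spinach.
Minimise 0.53x1 + 0.5x2 + 0.32x3 + 0.61x4 with:
  0.8x1 + 3.3x2 + 3x3 + 3.4x4 ≥ 5.9   (fibre)
  202x1 + 70x2 + 19x3 + 197x4 ≥ 484   (calcium)
  77x1 + 158x2 + 192x3 + 33x4 ≥ 425   (calories)
  x1, x2, x3, x4 ≥ 0.
At the optimum only tofu, brown rice, spinach are positive (almonds = 0). There the fibre, calcium, calories constraints are tight.
Optimal quantities: tofu = 2.22 servings, brown rice = 1.314 servings, spinach = 0.05353 servings.
Total cost: 0.53·2.22 + 0.32·1.314 + 0.61·0.05353 = 1.6297.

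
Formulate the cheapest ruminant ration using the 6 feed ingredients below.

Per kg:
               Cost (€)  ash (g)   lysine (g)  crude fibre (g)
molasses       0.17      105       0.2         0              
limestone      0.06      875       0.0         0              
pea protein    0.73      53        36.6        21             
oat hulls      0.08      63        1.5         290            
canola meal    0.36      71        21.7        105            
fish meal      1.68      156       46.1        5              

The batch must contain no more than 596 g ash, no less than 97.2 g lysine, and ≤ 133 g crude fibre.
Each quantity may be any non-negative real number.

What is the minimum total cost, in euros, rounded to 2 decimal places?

Set it up as a linear program. Let x1 = kg of molasses, x2 = kg of limestone, x3 = kg of pea protein, x4 = kg of oat hulls, x5 = kg of canola meal, x6 = kg of fish meal.
min 0.17x1 + 0.06x2 + 0.73x3 + 0.08x4 + 0.36x5 + 1.68x6 s.t.:
  105x1 + 875x2 + 53x3 + 63x4 + 71x5 + 156x6 ≤ 596   (ash)
  0.2x1 + 36.6x3 + 1.5x4 + 21.7x5 + 46.1x6 ≥ 97.2   (lysine)
  21x3 + 290x4 + 105x5 + 5x6 ≤ 133   (crude fibre)
  x1, x2, x3, x4, x5, x6 ≥ 0.
At the optimum only pea protein, canola meal are positive (molasses, limestone, oat hulls, fish meal = 0). The lysine and crude fibre requirements are met with equality.
Optimal quantities: pea protein = 2.161 kg, canola meal = 0.8345 kg.
Cost = 0.73·2.161 + 0.36·0.8345 = 1.8780.

€1.88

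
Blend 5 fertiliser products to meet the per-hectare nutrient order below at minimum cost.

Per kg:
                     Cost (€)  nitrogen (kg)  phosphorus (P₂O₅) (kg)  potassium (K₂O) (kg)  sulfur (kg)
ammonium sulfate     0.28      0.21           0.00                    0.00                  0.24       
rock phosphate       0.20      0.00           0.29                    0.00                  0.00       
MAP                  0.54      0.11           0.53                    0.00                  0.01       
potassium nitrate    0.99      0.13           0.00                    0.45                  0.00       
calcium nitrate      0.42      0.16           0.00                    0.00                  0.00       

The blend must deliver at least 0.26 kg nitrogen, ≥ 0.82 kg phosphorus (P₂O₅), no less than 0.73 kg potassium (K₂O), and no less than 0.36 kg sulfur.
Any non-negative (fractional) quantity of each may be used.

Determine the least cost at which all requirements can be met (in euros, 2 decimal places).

This is a linear program. Let x1 = kg of ammonium sulfate, x2 = kg of rock phosphate, x3 = kg of MAP, x4 = kg of potassium nitrate, x5 = kg of calcium nitrate.
Minimize 0.28x1 + 0.2x2 + 0.54x3 + 0.99x4 + 0.42x5 subject to:
  0.21x1 + 0.11x3 + 0.13x4 + 0.16x5 ≥ 0.26   (nitrogen)
  0.29x2 + 0.53x3 ≥ 0.82   (phosphorus (P₂O₅))
  0.45x4 ≥ 0.73   (potassium (K₂O))
  0.24x1 + 0.01x3 ≥ 0.36   (sulfur)
  x1, x2, x3, x4, x5 ≥ 0.
The cheapest feasible vertex uses only ammonium sulfate, rock phosphate, potassium nitrate; MAP, calcium nitrate are not used. Binding constraints: phosphorus (P₂O₅), potassium (K₂O), sulfur.
That vertex is x1 = 1.5, x2 = 2.828, x4 = 1.622.
Objective = 0.28·1.5 + 0.2·2.828 + 0.99·1.622 = 2.5914.

€2.59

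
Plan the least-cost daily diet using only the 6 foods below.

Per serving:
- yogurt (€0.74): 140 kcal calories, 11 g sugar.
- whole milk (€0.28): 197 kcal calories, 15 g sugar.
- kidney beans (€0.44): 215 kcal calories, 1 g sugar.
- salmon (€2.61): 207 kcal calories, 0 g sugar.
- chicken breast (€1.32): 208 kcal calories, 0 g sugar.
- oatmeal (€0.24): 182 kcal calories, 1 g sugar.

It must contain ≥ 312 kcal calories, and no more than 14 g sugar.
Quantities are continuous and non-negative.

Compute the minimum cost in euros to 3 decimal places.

Let x1 = servings of yogurt, x2 = servings of whole milk, x3 = servings of kidney beans, x4 = servings of salmon, x5 = servings of chicken breast, x6 = servings of oatmeal.
Minimise 0.74x1 + 0.28x2 + 0.44x3 + 2.61x4 + 1.32x5 + 0.24x6 subject to:
  140x1 + 197x2 + 215x3 + 207x4 + 208x5 + 182x6 ≥ 312   (calories)
  11x1 + 15x2 + 1x3 + 1x6 ≤ 14   (sugar)
  x1, x2, x3, x4, x5, x6 ≥ 0.
The minimum-cost mix takes nothing from yogurt, whole milk, kidney beans, salmon, chicken breast — only oatmeal. There the calories constraint is tight.
Optimal quantities: oatmeal = 1.714 servings.
Total cost: 0.24·1.714 = 0.41136.

€0.411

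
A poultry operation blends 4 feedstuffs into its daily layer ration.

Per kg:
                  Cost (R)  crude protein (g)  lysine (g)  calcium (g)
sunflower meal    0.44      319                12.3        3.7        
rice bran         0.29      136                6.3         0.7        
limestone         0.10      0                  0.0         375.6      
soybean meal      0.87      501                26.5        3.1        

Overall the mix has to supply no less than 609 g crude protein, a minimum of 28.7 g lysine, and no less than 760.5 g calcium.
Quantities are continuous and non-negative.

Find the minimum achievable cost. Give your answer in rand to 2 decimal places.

R1.17

Let x1 = kg of sunflower meal, x2 = kg of rice bran, x3 = kg of limestone, x4 = kg of soybean meal.
Minimise 0.44x1 + 0.29x2 + 0.1x3 + 0.87x4 subject to:
  319x1 + 136x2 + 501x4 ≥ 609   (crude protein)
  12.3x1 + 6.3x2 + 26.5x4 ≥ 28.7   (lysine)
  3.7x1 + 0.7x2 + 375.6x3 + 3.1x4 ≥ 760.5   (calcium)
  x1, x2, x3, x4 ≥ 0.
At the optimum only sunflower meal, limestone, soybean meal are positive (rice bran = 0). Binding constraints: crude protein, lysine, calcium.
Solving gives x1 = 0.7681, x3 = 2.011, x4 = 0.7265.
Total cost: 0.44·0.7681 + 0.1·2.011 + 0.87·0.7265 = 1.1711.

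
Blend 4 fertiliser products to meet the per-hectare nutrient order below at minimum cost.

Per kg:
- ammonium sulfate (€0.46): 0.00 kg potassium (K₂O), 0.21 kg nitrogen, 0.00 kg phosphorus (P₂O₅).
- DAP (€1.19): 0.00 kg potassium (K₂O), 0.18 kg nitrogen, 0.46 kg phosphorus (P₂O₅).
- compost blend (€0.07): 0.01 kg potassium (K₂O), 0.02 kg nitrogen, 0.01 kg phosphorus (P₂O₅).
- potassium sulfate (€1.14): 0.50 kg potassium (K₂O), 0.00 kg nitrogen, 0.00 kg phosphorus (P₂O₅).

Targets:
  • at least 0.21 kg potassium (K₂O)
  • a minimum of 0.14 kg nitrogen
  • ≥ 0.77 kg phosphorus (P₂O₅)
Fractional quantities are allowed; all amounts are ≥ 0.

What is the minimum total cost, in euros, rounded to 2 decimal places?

Let x1 = kg of ammonium sulfate, x2 = kg of DAP, x3 = kg of compost blend, x4 = kg of potassium sulfate.
min 0.46x1 + 1.19x2 + 0.07x3 + 1.14x4 subject to:
  0.01x3 + 0.5x4 ≥ 0.21   (potassium (K₂O))
  0.21x1 + 0.18x2 + 0.02x3 ≥ 0.14   (nitrogen)
  0.46x2 + 0.01x3 ≥ 0.77   (phosphorus (P₂O₅))
  x1, x2, x3, x4 ≥ 0.
The cheapest feasible vertex uses only DAP, potassium sulfate; ammonium sulfate, compost blend are not used. Binding constraints: potassium (K₂O) and phosphorus (P₂O₅).
Optimal quantities: DAP = 1.674 kg, potassium sulfate = 0.42 kg.
Cost = 1.19·1.674 + 1.14·0.42 = 2.4709.

€2.47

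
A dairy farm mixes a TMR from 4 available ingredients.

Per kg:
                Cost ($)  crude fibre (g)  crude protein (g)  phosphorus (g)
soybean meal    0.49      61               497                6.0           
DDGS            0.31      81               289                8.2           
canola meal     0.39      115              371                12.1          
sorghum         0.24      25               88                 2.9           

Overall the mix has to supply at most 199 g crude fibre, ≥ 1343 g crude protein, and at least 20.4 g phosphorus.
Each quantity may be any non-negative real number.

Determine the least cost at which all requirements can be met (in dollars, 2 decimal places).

$1.57

Set it up as a linear program. Let x1 = kg of soybean meal, x2 = kg of DDGS, x3 = kg of canola meal, x4 = kg of sorghum.
Minimize 0.49x1 + 0.31x2 + 0.39x3 + 0.24x4 s.t.:
  61x1 + 81x2 + 115x3 + 25x4 ≤ 199   (crude fibre)
  497x1 + 289x2 + 371x3 + 88x4 ≥ 1343   (crude protein)
  6x1 + 8.2x2 + 12.1x3 + 2.9x4 ≥ 20.4   (phosphorus)
  x1, x2, x3, x4 ≥ 0.
The cheapest feasible vertex uses only soybean meal, canola meal, sorghum; DDGS is not used. There the crude fibre, crude protein, phosphorus constraints are tight.
So soybean meal = 2.297 kg, canola meal = 0.1716 kg, sorghum = 1.567 kg.
Hence cost = 0.49·2.297 + 0.39·0.1716 + 0.24·1.567 = $1.5685.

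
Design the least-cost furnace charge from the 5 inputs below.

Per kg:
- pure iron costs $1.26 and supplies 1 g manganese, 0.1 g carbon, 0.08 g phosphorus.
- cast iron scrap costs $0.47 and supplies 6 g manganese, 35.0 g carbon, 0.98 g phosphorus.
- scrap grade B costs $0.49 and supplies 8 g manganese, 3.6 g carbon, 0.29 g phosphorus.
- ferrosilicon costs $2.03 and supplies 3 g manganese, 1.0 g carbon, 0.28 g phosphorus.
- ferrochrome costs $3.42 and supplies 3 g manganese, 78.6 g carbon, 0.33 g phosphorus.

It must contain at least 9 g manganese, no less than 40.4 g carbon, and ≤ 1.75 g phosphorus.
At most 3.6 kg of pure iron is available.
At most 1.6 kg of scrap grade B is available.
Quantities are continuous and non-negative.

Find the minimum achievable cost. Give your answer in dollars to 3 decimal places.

Let x1 = kg of pure iron, x2 = kg of cast iron scrap, x3 = kg of scrap grade B, x4 = kg of ferrosilicon, x5 = kg of ferrochrome.
Minimise 1.26x1 + 0.47x2 + 0.49x3 + 2.03x4 + 3.42x5 subject to:
  1x1 + 6x2 + 8x3 + 3x4 + 3x5 ≥ 9   (manganese)
  0.1x1 + 35x2 + 3.6x3 + 1x4 + 78.6x5 ≥ 40.4   (carbon)
  0.08x1 + 0.98x2 + 0.29x3 + 0.28x4 + 0.33x5 ≤ 1.75   (phosphorus)
  x1 ≤ 3.6
  x3 ≤ 1.6
  x1, x2, x3, x4, x5 ≥ 0.
The minimum-cost mix takes nothing from pure iron, ferrosilicon, ferrochrome — only cast iron scrap, scrap grade B. There the manganese and carbon constraints are tight.
That vertex is x2 = 1.1254, x3 = 0.28096.
Total cost: 0.47·1.1254 + 0.49·0.28096 = 0.66661.

$0.667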